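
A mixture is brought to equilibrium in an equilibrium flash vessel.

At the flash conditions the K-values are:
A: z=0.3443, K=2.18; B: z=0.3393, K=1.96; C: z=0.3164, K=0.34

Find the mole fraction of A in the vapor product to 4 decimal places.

y_A = 0.4010

Rachford–Rice: g(ψ) = Σ zᵢ(Kᵢ−1)/(1+ψ(Kᵢ−1)) = 0.
Check two-phase: ΣzᵢKᵢ = 1.5232 > 1 and Σzᵢ/Kᵢ = 1.2616 > 1, so g(0) = 0.5232 > 0 and g(1) = -0.2616 < 0.
Newton–Raphson from ψ = 0.5:
  ψ = 0.5000: g = 0.16393, g' = -0.6394 → ψ = 0.7564
  ψ = 0.7564: g = -0.01361, g' = -0.7883 → ψ = 0.7391
  ψ = 0.7391: g = -0.00017, g' = -0.7691 → ψ = 0.7389
Converged at ψ = 0.7389.
Compositions from xᵢ = zᵢ/(1+ψ(Kᵢ−1)), yᵢ = Kᵢxᵢ:
  A: x = 0.1839, y = 0.4010
  B: x = 0.1985, y = 0.3891
  C: x = 0.6176, y = 0.2100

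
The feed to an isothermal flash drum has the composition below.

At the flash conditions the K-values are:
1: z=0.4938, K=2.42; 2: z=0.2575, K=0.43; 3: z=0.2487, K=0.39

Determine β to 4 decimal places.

β = 0.4806

Let β = V/F and solve Σ zᵢ(Kᵢ−1)/(1+β(Kᵢ−1)) = 0.
g(0) = ΣzᵢKᵢ − 1 = 0.4027 and g(1) = 1 − Σzᵢ/Kᵢ = -0.4406, so a root lies in (0, 1).
Newton–Raphson from β = 0.5:
  β = 0.5000: g = -0.01351, g' = -0.6958 → β = 0.4806
Converged at β = 0.4806.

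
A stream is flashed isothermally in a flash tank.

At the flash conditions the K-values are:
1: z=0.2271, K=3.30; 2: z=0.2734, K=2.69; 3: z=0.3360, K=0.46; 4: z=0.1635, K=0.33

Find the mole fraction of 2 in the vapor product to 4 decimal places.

y_2 = 0.3662

Rachford–Rice: g(V/F) = Σ zᵢ(Kᵢ−1)/(1+V/F(Kᵢ−1)) = 0.
Check two-phase: ΣzᵢKᵢ = 1.6934 > 1 and Σzᵢ/Kᵢ = 1.3963 > 1, so g(0) = 0.6934 > 0 and g(1) = -0.3963 < 0.
Newton iteration, V/F⁰ = 0.5:
  V/F = 0.5000: g = 0.08010, g' = -0.8391 → V/F = 0.5955
  V/F = 0.5955: g = 0.00104, g' = -0.8240 → V/F = 0.5967
Converged at V/F = 0.5967.
Compositions from xᵢ = zᵢ/(1+V/F(Kᵢ−1)), yᵢ = Kᵢxᵢ:
  1: x = 0.0957, y = 0.3159
  2: x = 0.1361, y = 0.3662
  3: x = 0.4957, y = 0.2280
  4: x = 0.2724, y = 0.0899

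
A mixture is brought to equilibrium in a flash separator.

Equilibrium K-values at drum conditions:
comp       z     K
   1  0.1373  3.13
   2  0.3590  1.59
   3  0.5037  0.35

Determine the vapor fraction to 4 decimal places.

Rachford–Rice: g(ψ) = Σ zᵢ(Kᵢ−1)/(1+ψ(Kᵢ−1)) = 0.
Check two-phase: ΣzᵢKᵢ = 1.1769 > 1 and Σzᵢ/Kᵢ = 1.7088 > 1, so g(0) = 0.1769 > 0 and g(1) = -0.7088 < 0.
Newton iteration, ψ⁰ = 0.5:
  ψ = 0.5000: g = -0.17986, g' = -0.6877 → ψ = 0.2384
  ψ = 0.2384: g = -0.00783, g' = -0.6680 → ψ = 0.2267
  ψ = 0.2267: g = 0.00003, g' = -0.6732 → ψ = 0.2268
Converged at ψ = 0.2268.

ψ = 0.2268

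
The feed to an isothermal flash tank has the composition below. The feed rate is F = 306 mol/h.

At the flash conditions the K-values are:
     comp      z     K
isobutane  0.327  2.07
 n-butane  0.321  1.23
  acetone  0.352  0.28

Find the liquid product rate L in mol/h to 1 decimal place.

L = 208.0 mol/h

Iterate (Newton) starting at β = 0.5:
  β = 0.500: g = -0.1018, g' = -0.618 → β = 0.335
  β = 0.335: g = -0.0080, g' = -0.534 → β = 0.320
Converged at β = 0.320.
Then V = β·F = 0.3202·306 = 98.0 mol/h and L = F − V = 208.0 mol/h.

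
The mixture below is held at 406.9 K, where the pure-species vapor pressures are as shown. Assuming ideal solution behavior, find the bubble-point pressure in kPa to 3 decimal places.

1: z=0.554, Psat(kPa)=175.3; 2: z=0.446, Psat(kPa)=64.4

At the bubble point ψ → 0, so ΣzᵢKᵢ = 1 with Kᵢ = Pᵢˢᵃᵗ/P ⇒ P = ΣzᵢPᵢˢᵃᵗ.
P = 0.554·175.3 + 0.446·64.4 = 125.839 kPa

Pbub = 125.839 kPa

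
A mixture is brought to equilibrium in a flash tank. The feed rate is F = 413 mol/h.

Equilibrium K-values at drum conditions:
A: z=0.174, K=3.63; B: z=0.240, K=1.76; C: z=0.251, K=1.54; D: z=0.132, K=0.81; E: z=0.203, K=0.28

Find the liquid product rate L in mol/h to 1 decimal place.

L = 92.5 mol/h

Let ψ = V/F and solve Σ zᵢ(Kᵢ−1)/(1+ψ(Kᵢ−1)) = 0.
g(0) = ΣzᵢKᵢ − 1 = 0.604 and g(1) = 1 − Σzᵢ/Kᵢ = -0.235, so a root lies in (0, 1).
Iterate (Newton) starting at ψ = 0.68:
  ψ = 0.680: g = 0.0683, g' = -0.664 → ψ = 0.783
  ψ = 0.783: g = -0.0052, g' = -0.779 → ψ = 0.776
Converged at ψ = 0.776.
Then V = ψ·F = 0.7761·413 = 320.5 mol/h and L = F − V = 92.5 mol/h.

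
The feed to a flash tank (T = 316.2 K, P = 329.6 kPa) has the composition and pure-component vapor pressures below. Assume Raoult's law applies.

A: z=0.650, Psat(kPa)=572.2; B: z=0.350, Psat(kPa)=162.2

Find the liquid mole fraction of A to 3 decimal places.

x_A = 0.408

Raoult's law: Kᵢ = Pᵢˢᵃᵗ/P = Pᵢˢᵃᵗ/329.6.
  K_A = 572.2/329.6 = 1.73604, K_B = 162.2/329.6 = 0.49211
Rachford–Rice: g(ψ) = Σ zᵢ(Kᵢ−1)/(1+ψ(Kᵢ−1)) = 0.
Check two-phase: ΣzᵢKᵢ = 1.301 > 1 and Σzᵢ/Kᵢ = 1.086 > 1, so g(0) = 0.301 > 0 and g(1) = -0.086 < 0.
Binary case is linear: z₁(K₁−1)(1+ψ(K₂−1)) + z₂(K₂−1)(1+ψ(K₁−1)) = 0
⇒ ψ = [z₁(K₁−1)+z₂(K₂−1)] / [−(K₁−1)(K₂−1)] = 0.3007/0.3738 = 0.804
Compositions from xᵢ = zᵢ/(1+ψ(Kᵢ−1)), yᵢ = Kᵢxᵢ:
  A: x = 0.408, y = 0.709
  B: x = 0.592, y = 0.291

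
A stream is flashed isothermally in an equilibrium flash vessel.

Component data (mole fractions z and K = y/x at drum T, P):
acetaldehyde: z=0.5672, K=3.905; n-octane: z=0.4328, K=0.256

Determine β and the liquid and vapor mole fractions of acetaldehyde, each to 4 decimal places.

Material balance + equilibrium reduce to Σ zᵢ(Kᵢ−1)/(1+β(Kᵢ−1)) = 0.
Feasibility: ΣzᵢKᵢ = 2.3257, Σzᵢ/Kᵢ = 1.8359 — both > 1, two phases present.
Binary case is linear: z₁(K₁−1)(1+β(K₂−1)) + z₂(K₂−1)(1+β(K₁−1)) = 0
⇒ β = [z₁(K₁−1)+z₂(K₂−1)] / [−(K₁−1)(K₂−1)] = 1.32571/2.16132 = 0.6134
Compositions from xᵢ = zᵢ/(1+β(Kᵢ−1)), yᵢ = Kᵢxᵢ:
  acetaldehyde: x = 0.2039, y = 0.7962
  n-octane: x = 0.7961, y = 0.2038

β = 0.6134, x_acetaldehyde = 0.2039, y_acetaldehyde = 0.7962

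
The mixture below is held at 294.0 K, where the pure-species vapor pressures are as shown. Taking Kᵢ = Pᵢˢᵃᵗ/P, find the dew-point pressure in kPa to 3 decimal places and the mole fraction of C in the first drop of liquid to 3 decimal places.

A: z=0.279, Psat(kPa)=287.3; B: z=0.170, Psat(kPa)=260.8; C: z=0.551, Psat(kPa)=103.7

Pdew = 144.168 kPa, x_C = 0.766

At the dew point ψ → 1, so Σzᵢ/Kᵢ = 1 with Kᵢ = Pᵢˢᵃᵗ/P ⇒ 1/P = Σzᵢ/Pᵢˢᵃᵗ.
1/P = 0.279/287.3 + 0.170/260.8 + 0.551/103.7 = 0.006936 ⇒ P = 144.168 kPa
xᵢ = zᵢP/Pᵢˢᵃᵗ ⇒ x_C = 0.551·144.168/103.7 = 0.766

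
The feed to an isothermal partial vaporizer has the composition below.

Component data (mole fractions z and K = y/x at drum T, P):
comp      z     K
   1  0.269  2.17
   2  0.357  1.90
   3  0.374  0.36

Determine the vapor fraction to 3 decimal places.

Let ψ = V/F and solve Σ zᵢ(Kᵢ−1)/(1+ψ(Kᵢ−1)) = 0.
g(0) = ΣzᵢKᵢ − 1 = 0.397 and g(1) = 1 − Σzᵢ/Kᵢ = -0.351, so a root lies in (0, 1).
Newton–Raphson from ψ = 0.5:
  ψ = 0.500: g = 0.0682, g' = -0.615 → ψ = 0.611
  ψ = 0.611: g = -0.0021, g' = -0.659 → ψ = 0.608
Converged at ψ = 0.608.

ψ = 0.608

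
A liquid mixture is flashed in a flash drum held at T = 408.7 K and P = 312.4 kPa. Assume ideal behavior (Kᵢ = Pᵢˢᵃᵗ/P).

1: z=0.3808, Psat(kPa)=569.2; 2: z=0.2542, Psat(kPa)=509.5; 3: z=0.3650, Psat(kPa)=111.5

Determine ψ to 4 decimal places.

Raoult's law: Kᵢ = Pᵢˢᵃᵗ/P = Pᵢˢᵃᵗ/312.4.
  K_1 = 569.2/312.4 = 1.822023, K_2 = 509.5/312.4 = 1.630922, K_3 = 111.5/312.4 = 0.356914
Newton iteration, ψ⁰ = 0.46:
  ψ = 0.4600: g = 0.01811, g' = -0.5007 → ψ = 0.4962
  ψ = 0.4962: g = -0.00023, g' = -0.5141 → ψ = 0.4957
Converged at ψ = 0.4957.

ψ = 0.4957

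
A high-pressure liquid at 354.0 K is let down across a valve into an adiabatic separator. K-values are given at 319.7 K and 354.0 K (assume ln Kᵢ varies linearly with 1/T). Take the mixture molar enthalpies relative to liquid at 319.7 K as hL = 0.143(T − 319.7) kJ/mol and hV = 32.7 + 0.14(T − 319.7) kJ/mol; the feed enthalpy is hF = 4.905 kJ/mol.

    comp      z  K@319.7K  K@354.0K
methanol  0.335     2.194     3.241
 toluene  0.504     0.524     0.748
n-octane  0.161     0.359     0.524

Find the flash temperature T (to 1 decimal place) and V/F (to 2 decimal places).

Adiabatic flash: solve Rachford–Rice at each trial T, then check hF = ψ·hV(T) + (1−ψ)·hL(T).
  T = 319.7 K: K = (2.194, 0.524, 0.359), RR gives ψ = 0.092, H_out = 3.000 kJ/mol
  T = 354.0 K: K = (3.241, 0.748, 0.524), RR gives ψ = 0.762, H_out = 29.728 kJ/mol
  T = 336.9 K: K = (2.695, 0.632, 0.438), RR gives ψ = 0.408, H_out = 15.787 kJ/mol
  T = 328.3 K: K = (2.438, 0.577, 0.398), RR gives ψ = 0.253, H_out = 9.498 kJ/mol
  T = 324.0 K: K = (2.314, 0.550, 0.378), RR gives ψ = 0.174, H_out = 6.310 kJ/mol
  T = 321.9 K: K = (2.255, 0.537, 0.369), RR gives ψ = 0.135, H_out = 4.713 kJ/mol
  T = 322.9 K: K = (2.283, 0.543, 0.373), RR gives ψ = 0.154, H_out = 5.478 kJ/mol
  T = 322.4 K: K = (2.269, 0.540, 0.371), RR gives ψ = 0.144, H_out = 5.097 kJ/mol
Linear interpolation between T = 321.9 (H_out = 4.713) and T = 322.4 (H_out = 5.097) on hF = 4.905 gives T ≈ 322.1 K, at which ψ = 0.14.

T = 322.1 K, V/F = 0.14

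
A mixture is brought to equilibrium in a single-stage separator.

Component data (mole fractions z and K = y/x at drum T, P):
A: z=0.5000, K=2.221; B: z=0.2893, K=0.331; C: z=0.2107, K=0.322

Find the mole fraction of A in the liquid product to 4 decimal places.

x_A = 0.3553

Rachford–Rice: g(β) = Σ zᵢ(Kᵢ−1)/(1+β(Kᵢ−1)) = 0.
Check two-phase: ΣzᵢKᵢ = 1.2741 > 1 and Σzᵢ/Kᵢ = 1.7535 > 1, so g(0) = 0.2741 > 0 and g(1) = -0.7535 < 0.
Newton–Raphson from β = 0.38:
  β = 0.3800: g = -0.03493, g' = -0.7563 → β = 0.3338
  β = 0.3338: g = -0.00011, g' = -0.7527 → β = 0.3337
Converged at β = 0.3337.
Compositions from xᵢ = zᵢ/(1+β(Kᵢ−1)), yᵢ = Kᵢxᵢ:
  A: x = 0.3553, y = 0.7890
  B: x = 0.3724, y = 0.1233
  C: x = 0.2723, y = 0.0877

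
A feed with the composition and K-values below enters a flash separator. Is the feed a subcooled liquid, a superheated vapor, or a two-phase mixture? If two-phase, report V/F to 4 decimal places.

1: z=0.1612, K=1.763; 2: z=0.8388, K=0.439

ΣzᵢKᵢ = 0.6524; Σzᵢ/Kᵢ = 2.0021.
Since ΣzᵢKᵢ < 1 the mixture is below its bubble point — single liquid phase.

subcooled liquid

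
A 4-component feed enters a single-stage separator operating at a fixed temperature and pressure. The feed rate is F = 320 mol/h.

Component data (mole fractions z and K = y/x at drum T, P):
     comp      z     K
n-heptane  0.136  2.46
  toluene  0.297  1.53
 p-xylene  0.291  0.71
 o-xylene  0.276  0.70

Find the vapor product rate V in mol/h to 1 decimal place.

V = 227.8 mol/h

Let ψ = V/F and solve Σ zᵢ(Kᵢ−1)/(1+ψ(Kᵢ−1)) = 0.
Feasibility: ΣzᵢKᵢ = 1.189, Σzᵢ/Kᵢ = 1.054 — both > 1, two phases present.
Newton–Raphson from ψ = 0.45:
  ψ = 0.450: g = 0.0541, g' = -0.226 → ψ = 0.690
  ψ = 0.690: g = 0.0042, g' = -0.194 → ψ = 0.712
Converged at ψ = 0.712.
Then V = ψ·F = 0.7120·320 = 227.8 mol/h and L = F − V = 92.2 mol/h.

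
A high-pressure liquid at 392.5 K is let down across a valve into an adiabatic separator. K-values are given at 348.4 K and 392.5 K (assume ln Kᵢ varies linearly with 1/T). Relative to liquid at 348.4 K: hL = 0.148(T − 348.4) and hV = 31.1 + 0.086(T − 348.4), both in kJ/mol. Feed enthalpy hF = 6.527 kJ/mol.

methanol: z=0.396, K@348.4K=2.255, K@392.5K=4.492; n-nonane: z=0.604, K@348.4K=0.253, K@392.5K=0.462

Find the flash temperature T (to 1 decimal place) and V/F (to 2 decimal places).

T = 356.4 K, V/F = 0.17

Adiabatic flash: solve Rachford–Rice at each trial T, then check hF = ψ·hV(T) + (1−ψ)·hL(T).
  T = 348.4 K: K = (2.255, 0.253), RR gives ψ = 0.049, H_out = 1.519 kJ/mol
  T = 392.5 K: K = (4.492, 0.462), RR gives ψ = 0.563, H_out = 22.499 kJ/mol
  T = 370.4 K: K = (3.246, 0.348), RR gives ψ = 0.338, H_out = 13.316 kJ/mol
  T = 359.4 K: K = (2.721, 0.298), RR gives ψ = 0.213, H_out = 8.112 kJ/mol
  T = 353.9 K: K = (2.481, 0.275), RR gives ψ = 0.138, H_out = 5.066 kJ/mol
  T = 356.6 K: K = (2.597, 0.286), RR gives ψ = 0.176, H_out = 6.612 kJ/mol
  T = 355.2 K: K = (2.536, 0.280), RR gives ψ = 0.157, H_out = 5.823 kJ/mol
Linear interpolation between T = 355.2 (H_out = 5.823) and T = 356.6 (H_out = 6.612) on hF = 6.527 gives T ≈ 356.4 K, at which ψ = 0.17.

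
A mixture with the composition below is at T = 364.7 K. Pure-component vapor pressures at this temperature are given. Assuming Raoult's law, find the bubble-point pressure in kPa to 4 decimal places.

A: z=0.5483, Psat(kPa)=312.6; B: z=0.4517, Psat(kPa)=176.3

Pbub = 251.0333 kPa

At the bubble point ψ → 0, so ΣzᵢKᵢ = 1 with Kᵢ = Pᵢˢᵃᵗ/P ⇒ P = ΣzᵢPᵢˢᵃᵗ.
P = 0.5483·312.6 + 0.4517·176.3 = 251.0333 kPa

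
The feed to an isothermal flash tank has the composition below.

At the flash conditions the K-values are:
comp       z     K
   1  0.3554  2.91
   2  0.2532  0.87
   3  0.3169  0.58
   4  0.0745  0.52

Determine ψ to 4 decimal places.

Material balance + equilibrium reduce to Σ zᵢ(Kᵢ−1)/(1+ψ(Kᵢ−1)) = 0.
g(0) = ΣzᵢKᵢ − 1 = 0.4770 and g(1) = 1 − Σzᵢ/Kᵢ = -0.1028, so a root lies in (0, 1).
Newton–Raphson from ψ = 0.5:
  ψ = 0.5000: g = 0.09648, g' = -0.4634 → ψ = 0.7082
  ψ = 0.7082: g = 0.00865, g' = -0.3921 → ψ = 0.7303
  ψ = 0.7303: g = 0.00004, g' = -0.3883 → ψ = 0.7304
Converged at ψ = 0.7304.

ψ = 0.7304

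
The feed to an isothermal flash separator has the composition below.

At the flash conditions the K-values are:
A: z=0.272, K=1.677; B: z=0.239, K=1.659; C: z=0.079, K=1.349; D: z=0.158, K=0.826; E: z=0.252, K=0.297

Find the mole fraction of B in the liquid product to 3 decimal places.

x_B = 0.185

Rachford–Rice: g(V/F) = Σ zᵢ(Kᵢ−1)/(1+V/F(Kᵢ−1)) = 0.
g(0) = ΣzᵢKᵢ − 1 = 0.165 and g(1) = 1 − Σzᵢ/Kᵢ = -0.405, so a root lies in (0, 1).
Newton iteration, V/F⁰ = 0.64:
  V/F = 0.640: g = -0.0912, g' = -0.536 → V/F = 0.470
  V/F = 0.470: g = -0.0108, g' = -0.423 → V/F = 0.444
Converged at V/F = 0.444.
Compositions from xᵢ = zᵢ/(1+V/F(Kᵢ−1)), yᵢ = Kᵢxᵢ:
  A: x = 0.209, y = 0.351
  B: x = 0.185, y = 0.307
  C: x = 0.068, y = 0.092
  D: x = 0.171, y = 0.141
  E: x = 0.366, y = 0.109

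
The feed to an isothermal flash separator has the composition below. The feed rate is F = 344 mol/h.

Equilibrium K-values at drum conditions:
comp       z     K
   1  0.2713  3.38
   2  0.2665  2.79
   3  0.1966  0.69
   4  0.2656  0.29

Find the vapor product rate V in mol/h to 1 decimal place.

Newton–Raphson from ψ = 0.5:
  ψ = 0.5000: g = 0.18208, g' = -0.9065 → ψ = 0.7009
  ψ = 0.7009: g = 0.00038, g' = -0.9452 → ψ = 0.7013
Converged at ψ = 0.7013.
Then V = ψ·F = 0.7013·344 = 241.2 mol/h and L = F − V = 102.8 mol/h.

V = 241.2 mol/h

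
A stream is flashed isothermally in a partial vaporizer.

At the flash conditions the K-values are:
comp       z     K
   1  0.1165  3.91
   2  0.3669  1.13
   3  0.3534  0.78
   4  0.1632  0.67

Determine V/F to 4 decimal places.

Rachford–Rice: g(V/F) = Σ zᵢ(Kᵢ−1)/(1+V/F(Kᵢ−1)) = 0.
Check two-phase: ΣzᵢKᵢ = 1.2551 > 1 and Σzᵢ/Kᵢ = 1.0511 > 1, so g(0) = 0.2551 > 0 and g(1) = -0.0511 < 0.
Iterate (Newton) starting at V/F = 0.5:
  V/F = 0.5000: g = 0.03102, g' = -0.2162 → V/F = 0.6435
  V/F = 0.6435: g = 0.00309, g' = -0.1767 → V/F = 0.6610
  V/F = 0.6610: g = 0.00003, g' = -0.1732 → V/F = 0.6611
Converged at V/F = 0.6611.

V/F = 0.6611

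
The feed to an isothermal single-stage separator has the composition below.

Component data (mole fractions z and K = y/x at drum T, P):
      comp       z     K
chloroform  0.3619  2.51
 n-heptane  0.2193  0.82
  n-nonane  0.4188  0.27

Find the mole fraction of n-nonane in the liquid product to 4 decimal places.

Rachford–Rice: g(ψ) = Σ zᵢ(Kᵢ−1)/(1+ψ(Kᵢ−1)) = 0.
Check two-phase: ΣzᵢKᵢ = 1.2013 > 1 and Σzᵢ/Kᵢ = 1.9627 > 1, so g(0) = 0.2013 > 0 and g(1) = -0.9627 < 0.
Newton–Raphson from ψ = 0.5:
  ψ = 0.5000: g = -0.21345, g' = -0.8300 → ψ = 0.2428
  ψ = 0.2428: g = -0.01301, g' = -0.7793 → ψ = 0.2261
  ψ = 0.2261: g = 0.00006, g' = -0.7864 → ψ = 0.2262
Converged at ψ = 0.2262.
Compositions from xᵢ = zᵢ/(1+ψ(Kᵢ−1)), yᵢ = Kᵢxᵢ:
  chloroform: x = 0.2698, y = 0.6771
  n-heptane: x = 0.2286, y = 0.1875
  n-nonane: x = 0.5016, y = 0.1354

x_n-nonane = 0.5016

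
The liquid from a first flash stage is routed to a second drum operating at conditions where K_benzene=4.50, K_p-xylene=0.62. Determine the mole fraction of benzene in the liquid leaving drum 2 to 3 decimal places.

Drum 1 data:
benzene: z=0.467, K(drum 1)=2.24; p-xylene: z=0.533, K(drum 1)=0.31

x_benzene (drum 2) = 0.098

Drum 1:
Binary case is linear: z₁(K₁−1)(1+ψ₁(K₂−1)) + z₂(K₂−1)(1+ψ₁(K₁−1)) = 0
⇒ ψ₁ = [z₁(K₁−1)+z₂(K₂−1)] / [−(K₁−1)(K₂−1)] = 0.2113/0.8556 = 0.247
Drum-1 compositions:
  benzene: x = 0.358, y = 0.801
  p-xylene: x = 0.642, y = 0.199
Drum-2 feed = drum-1 liquid: z₂ = (0.3575, 0.6425).
Drum 2:
Rachford–Rice: g(ψ₂) = Σ zᵢ(Kᵢ−1)/(1+ψ₂(Kᵢ−1)) = 0.
Feasibility: ΣzᵢKᵢ = 2.007, Σzᵢ/Kᵢ = 1.116 — both > 1, two phases present.
Binary case is linear: z₁(K₁−1)(1+ψ₂(K₂−1)) + z₂(K₂−1)(1+ψ₂(K₁−1)) = 0
⇒ ψ₂ = [z₁(K₁−1)+z₂(K₂−1)] / [−(K₁−1)(K₂−1)] = 1.0072/1.3300 = 0.757
  benzene: x = 0.098, y = 0.441
  p-xylene: x = 0.902, y = 0.559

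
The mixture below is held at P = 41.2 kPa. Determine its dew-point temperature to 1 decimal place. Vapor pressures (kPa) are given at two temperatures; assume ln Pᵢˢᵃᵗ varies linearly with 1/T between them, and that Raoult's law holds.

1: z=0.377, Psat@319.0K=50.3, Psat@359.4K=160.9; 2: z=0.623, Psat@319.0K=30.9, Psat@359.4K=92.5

T = 323.3 K

Dew-point temperature: Σzᵢ·P/Pᵢˢᵃᵗ(T) = 1. Interpolate ln Pᵢˢᵃᵗ = aᵢ + bᵢ/T.
  T = 319.0 K: ΣzᵢP/Pᵢˢᵃᵗ = 1.1395
  T = 359.4 K: ΣzᵢP/Pᵢˢᵃᵗ = 0.3740
  T = 339.2 K: ΣzᵢP/Pᵢˢᵃᵗ = 0.6315
  T = 329.1 K: ΣzᵢP/Pᵢˢᵃᵗ = 0.8406
  T = 324.1 K: ΣzᵢP/Pᵢˢᵃᵗ = 0.9749
  T = 321.6 K: ΣzᵢP/Pᵢˢᵃᵗ = 1.0517
Interpolating between 321.6 K and 324.1 K gives T ≈ 323.3 K.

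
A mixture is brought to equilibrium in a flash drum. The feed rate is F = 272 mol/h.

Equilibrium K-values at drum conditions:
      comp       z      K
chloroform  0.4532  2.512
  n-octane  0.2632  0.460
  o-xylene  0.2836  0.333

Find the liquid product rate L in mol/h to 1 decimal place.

L = 167.6 mol/h

Let ψ = V/F and solve Σ zᵢ(Kᵢ−1)/(1+ψ(Kᵢ−1)) = 0.
Check two-phase: ΣzᵢKᵢ = 1.3539 > 1 and Σzᵢ/Kᵢ = 1.6042 > 1, so g(0) = 0.3539 > 0 and g(1) = -0.6042 < 0.
Newton–Raphson from ψ = 0.43:
  ψ = 0.4300: g = -0.03509, g' = -0.7587 → ψ = 0.3838
  ψ = 0.3838: g = 0.00011, g' = -0.7649 → ψ = 0.3839
Converged at ψ = 0.3839.
Then V = ψ·F = 0.3839·272 = 104.4 mol/h and L = F − V = 167.6 mol/h.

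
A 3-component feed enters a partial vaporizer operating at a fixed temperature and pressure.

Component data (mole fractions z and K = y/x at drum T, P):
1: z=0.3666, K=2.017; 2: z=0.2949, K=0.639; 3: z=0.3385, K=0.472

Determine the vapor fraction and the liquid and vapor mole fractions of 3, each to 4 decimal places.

Let ψ = V/F and solve Σ zᵢ(Kᵢ−1)/(1+ψ(Kᵢ−1)) = 0.
g(0) = ΣzᵢKᵢ − 1 = 0.0876 and g(1) = 1 − Σzᵢ/Kᵢ = -0.3604, so a root lies in (0, 1).
Newton iteration, ψ⁰ = 0.44:
  ψ = 0.4400: g = -0.10180, g' = -0.3954 → ψ = 0.1825
  ψ = 0.1825: g = 0.00270, g' = -0.4293 → ψ = 0.1888
Converged at ψ = 0.1888.
Compositions from xᵢ = zᵢ/(1+ψ(Kᵢ−1)), yᵢ = Kᵢxᵢ:
  1: x = 0.3075, y = 0.6203
  2: x = 0.3165, y = 0.2022
  3: x = 0.3760, y = 0.1775

ψ = 0.1888, x_3 = 0.3760, y_3 = 0.1775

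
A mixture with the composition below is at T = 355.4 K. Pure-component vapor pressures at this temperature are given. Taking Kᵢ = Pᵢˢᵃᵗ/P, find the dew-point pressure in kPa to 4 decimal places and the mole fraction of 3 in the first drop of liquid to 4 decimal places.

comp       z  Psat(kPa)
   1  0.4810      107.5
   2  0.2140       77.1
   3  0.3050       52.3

At the dew point ψ → 1, so Σzᵢ/Kᵢ = 1 with Kᵢ = Pᵢˢᵃᵗ/P ⇒ 1/P = Σzᵢ/Pᵢˢᵃᵗ.
1/P = 0.4810/107.5 + 0.2140/77.1 + 0.3050/52.3 = 0.0130818 ⇒ P = 76.4422 kPa
xᵢ = zᵢP/Pᵢˢᵃᵗ ⇒ x_3 = 0.3050·76.4422/52.3 = 0.4458

Pdew = 76.4422 kPa, x_3 = 0.4458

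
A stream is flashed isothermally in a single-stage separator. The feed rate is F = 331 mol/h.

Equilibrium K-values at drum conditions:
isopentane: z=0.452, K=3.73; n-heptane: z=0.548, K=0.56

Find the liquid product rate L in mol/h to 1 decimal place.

L = 57.4 mol/h

Let ψ = V/F and solve Σ zᵢ(Kᵢ−1)/(1+ψ(Kᵢ−1)) = 0.
Check two-phase: ΣzᵢKᵢ = 1.993 > 1 and Σzᵢ/Kᵢ = 1.100 > 1, so g(0) = 0.993 > 0 and g(1) = -0.100 < 0.
Binary case is linear: z₁(K₁−1)(1+ψ(K₂−1)) + z₂(K₂−1)(1+ψ(K₁−1)) = 0
⇒ ψ = [z₁(K₁−1)+z₂(K₂−1)] / [−(K₁−1)(K₂−1)] = 0.9928/1.2012 = 0.827
Then V = ψ·F = 0.8265·331 = 273.6 mol/h and L = F − V = 57.4 mol/h.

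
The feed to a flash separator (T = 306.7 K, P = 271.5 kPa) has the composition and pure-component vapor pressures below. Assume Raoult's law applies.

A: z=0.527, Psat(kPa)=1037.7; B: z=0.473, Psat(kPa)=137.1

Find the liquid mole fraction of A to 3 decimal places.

x_A = 0.149

Raoult's law: Kᵢ = Pᵢˢᵃᵗ/P = Pᵢˢᵃᵗ/271.5.
  K_A = 1037.7/271.5 = 3.82210, K_B = 137.1/271.5 = 0.50497
Material balance + equilibrium reduce to Σ zᵢ(Kᵢ−1)/(1+β(Kᵢ−1)) = 0.
g(0) = ΣzᵢKᵢ − 1 = 1.253 and g(1) = 1 − Σzᵢ/Kᵢ = -0.075, so a root lies in (0, 1).
Newton iteration, β⁰ = 0.5:
  β = 0.500: g = 0.3057, g' = -0.927 → β = 0.830
  β = 0.830: g = 0.0476, g' = -0.710 → β = 0.897
Converged at β = 0.897.
Compositions from xᵢ = zᵢ/(1+β(Kᵢ−1)), yᵢ = Kᵢxᵢ:
  A: x = 0.149, y = 0.570
  B: x = 0.851, y = 0.430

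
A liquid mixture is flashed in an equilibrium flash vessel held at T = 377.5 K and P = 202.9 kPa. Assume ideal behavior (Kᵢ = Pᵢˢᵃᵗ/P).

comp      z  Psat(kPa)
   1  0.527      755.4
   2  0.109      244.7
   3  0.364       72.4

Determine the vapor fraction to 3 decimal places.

ψ = 0.789

Raoult's law: Kᵢ = Pᵢˢᵃᵗ/P = Pᵢˢᵃᵗ/202.9.
  K_1 = 755.4/202.9 = 3.72302, K_2 = 244.7/202.9 = 1.20601, K_3 = 72.4/202.9 = 0.35683
Let ψ = V/F and solve Σ zᵢ(Kᵢ−1)/(1+ψ(Kᵢ−1)) = 0.
Feasibility: ΣzᵢKᵢ = 2.223, Σzᵢ/Kᵢ = 1.252 — both > 1, two phases present.
Iterate (Newton) starting at ψ = 0.5:
  ψ = 0.500: g = 0.2829, g' = -1.032 → ψ = 0.774
  ψ = 0.774: g = 0.0147, g' = -1.005 → ψ = 0.789
Converged at ψ = 0.789.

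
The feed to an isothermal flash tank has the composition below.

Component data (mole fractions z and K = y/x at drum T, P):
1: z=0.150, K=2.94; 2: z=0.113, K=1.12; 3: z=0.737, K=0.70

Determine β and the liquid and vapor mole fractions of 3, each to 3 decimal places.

β = 0.168, x_3 = 0.776, y_3 = 0.543

Rachford–Rice: g(β) = Σ zᵢ(Kᵢ−1)/(1+β(Kᵢ−1)) = 0.
Check two-phase: ΣzᵢKᵢ = 1.083 > 1 and Σzᵢ/Kᵢ = 1.205 > 1, so g(0) = 0.083 > 0 and g(1) = -0.205 < 0.
Newton–Raphson from β = 0.5:
  β = 0.500: g = -0.0996, g' = -0.239 → β = 0.083
  β = 0.083: g = 0.0375, g' = -0.491 → β = 0.159
  β = 0.159: g = 0.0035, g' = -0.404 → β = 0.168
Converged at β = 0.168.
Compositions from xᵢ = zᵢ/(1+β(Kᵢ−1)), yᵢ = Kᵢxᵢ:
  1: x = 0.113, y = 0.333
  2: x = 0.111, y = 0.124
  3: x = 0.776, y = 0.543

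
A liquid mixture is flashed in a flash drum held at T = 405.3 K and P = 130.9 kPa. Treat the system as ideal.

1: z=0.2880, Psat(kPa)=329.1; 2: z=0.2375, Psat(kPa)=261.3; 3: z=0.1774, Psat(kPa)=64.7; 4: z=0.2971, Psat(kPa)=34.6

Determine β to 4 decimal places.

Raoult's law: Kᵢ = Pᵢˢᵃᵗ/P = Pᵢˢᵃᵗ/130.9.
  K_1 = 329.1/130.9 = 2.514133, K_2 = 261.3/130.9 = 1.996180, K_3 = 64.7/130.9 = 0.494270, K_4 = 34.6/130.9 = 0.264324
Material balance + equilibrium reduce to Σ zᵢ(Kᵢ−1)/(1+β(Kᵢ−1)) = 0.
Feasibility: ΣzᵢKᵢ = 1.3644, Σzᵢ/Kᵢ = 1.7164 — both > 1, two phases present.
Newton–Raphson from β = 0.5:
  β = 0.5000: g = -0.05972, g' = -0.8025 → β = 0.4256
  β = 0.4256: g = -0.00118, g' = -0.7749 → β = 0.4241
Converged at β = 0.4241.

β = 0.4241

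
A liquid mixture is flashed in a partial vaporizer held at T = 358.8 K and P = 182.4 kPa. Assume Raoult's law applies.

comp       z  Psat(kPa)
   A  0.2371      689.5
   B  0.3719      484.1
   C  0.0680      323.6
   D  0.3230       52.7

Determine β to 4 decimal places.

Raoult's law: Kᵢ = Pᵢˢᵃᵗ/P = Pᵢˢᵃᵗ/182.4.
  K_A = 689.5/182.4 = 3.780154, K_B = 484.1/182.4 = 2.654057, K_C = 323.6/182.4 = 1.774123, K_D = 52.7/182.4 = 0.288925
Material balance + equilibrium reduce to Σ zᵢ(Kᵢ−1)/(1+β(Kᵢ−1)) = 0.
g(0) = ΣzᵢKᵢ − 1 = 1.0973 and g(1) = 1 − Σzᵢ/Kᵢ = -0.3591, so a root lies in (0, 1).
Iterate (Newton) starting at β = 0.5:
  β = 0.5000: g = 0.29405, g' = -1.0400 → β = 0.7827
  β = 0.7827: g = -0.00958, g' = -1.2213 → β = 0.7749
  β = 0.7749: g = -0.00006, g' = -1.2057 → β = 0.7748
Converged at β = 0.7748.

β = 0.7748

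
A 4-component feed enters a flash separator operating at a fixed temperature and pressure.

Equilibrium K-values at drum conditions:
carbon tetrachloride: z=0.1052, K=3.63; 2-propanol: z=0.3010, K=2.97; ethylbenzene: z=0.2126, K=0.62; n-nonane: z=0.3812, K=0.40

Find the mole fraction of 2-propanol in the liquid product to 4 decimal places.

x_2-propanol = 0.1533

Material balance + equilibrium reduce to Σ zᵢ(Kᵢ−1)/(1+ψ(Kᵢ−1)) = 0.
g(0) = ΣzᵢKᵢ − 1 = 0.5601 and g(1) = 1 − Σzᵢ/Kᵢ = -0.4262, so a root lies in (0, 1).
Newton–Raphson from ψ = 0.5:
  ψ = 0.5000: g = -0.00824, g' = -0.7591 → ψ = 0.4891
  ψ = 0.4891: g = 0.00002, g' = -0.7634 → ψ = 0.4892
Converged at ψ = 0.4892.
Compositions from xᵢ = zᵢ/(1+ψ(Kᵢ−1)), yᵢ = Kᵢxᵢ:
  carbon tetrachloride: x = 0.0460, y = 0.1670
  2-propanol: x = 0.1533, y = 0.4553
  ethylbenzene: x = 0.2611, y = 0.1619
  n-nonane: x = 0.5396, y = 0.2158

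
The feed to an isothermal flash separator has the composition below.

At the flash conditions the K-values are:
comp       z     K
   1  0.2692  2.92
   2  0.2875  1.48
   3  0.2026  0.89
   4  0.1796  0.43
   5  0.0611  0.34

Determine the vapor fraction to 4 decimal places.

ψ = 0.8107

Material balance + equilibrium reduce to Σ zᵢ(Kᵢ−1)/(1+ψ(Kᵢ−1)) = 0.
Check two-phase: ΣzᵢKᵢ = 1.4899 > 1 and Σzᵢ/Kᵢ = 1.1115 > 1, so g(0) = 0.4899 > 0 and g(1) = -0.1115 < 0.
Newton iteration, ψ⁰ = 0.5:
  ψ = 0.5000: g = 0.14805, g' = -0.4776 → ψ = 0.8100
  ψ = 0.8100: g = 0.00036, g' = -0.5135 → ψ = 0.8107
Converged at ψ = 0.8107.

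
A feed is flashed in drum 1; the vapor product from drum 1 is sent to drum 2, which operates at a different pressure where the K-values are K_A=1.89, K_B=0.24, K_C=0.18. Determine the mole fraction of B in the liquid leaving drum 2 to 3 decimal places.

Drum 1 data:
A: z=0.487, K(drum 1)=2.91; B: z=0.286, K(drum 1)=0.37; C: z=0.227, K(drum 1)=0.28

Drum 1:
Rachford–Rice: g(ψ₁) = Σ zᵢ(Kᵢ−1)/(1+ψ₁(Kᵢ−1)) = 0.
g(0) = ΣzᵢKᵢ − 1 = 0.587 and g(1) = 1 − Σzᵢ/Kᵢ = -0.751, so a root lies in (0, 1).
Newton iteration, ψ₁⁰ = 0.67:
  ψ₁ = 0.670: g = -0.2195, g' = -1.121 → ψ₁ = 0.474
  ψ₁ = 0.474: g = -0.0170, g' = -0.991 → ψ₁ = 0.457
Converged at ψ₁ = 0.457.
Drum-1 compositions:
  A: x = 0.260, y = 0.757
  B: x = 0.402, y = 0.149
  C: x = 0.338, y = 0.095
Drum-2 feed = drum-1 vapor: z₂ = (0.7567, 0.1486, 0.0947).
Drum 2:
Material balance + equilibrium reduce to Σ zᵢ(Kᵢ−1)/(1+ψ₂(Kᵢ−1)) = 0.
g(0) = ΣzᵢKᵢ − 1 = 0.483 and g(1) = 1 − Σzᵢ/Kᵢ = -0.546, so a root lies in (0, 1).
Newton iteration, ψ₂⁰ = 0.5:
  ψ₂ = 0.500: g = 0.1522, g' = -0.693 → ψ₂ = 0.720
  ψ₂ = 0.720: g = -0.0282, g' = -1.020 → ψ₂ = 0.692
  ψ₂ = 0.692: g = -0.0010, g' = -0.952 → ψ₂ = 0.691
Converged at ψ₂ = 0.691.
  A: x = 0.469, y = 0.886
  B: x = 0.313, y = 0.075
  C: x = 0.219, y = 0.039

x_B (drum 2) = 0.313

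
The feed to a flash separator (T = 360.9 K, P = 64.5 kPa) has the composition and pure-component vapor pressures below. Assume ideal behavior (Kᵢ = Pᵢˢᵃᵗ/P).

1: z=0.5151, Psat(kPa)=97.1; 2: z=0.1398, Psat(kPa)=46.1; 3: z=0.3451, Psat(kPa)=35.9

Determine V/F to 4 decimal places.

V/F = 0.3293

Raoult's law: Kᵢ = Pᵢˢᵃᵗ/P = Pᵢˢᵃᵗ/64.5.
  K_1 = 97.1/64.5 = 1.505426, K_2 = 46.1/64.5 = 0.714729, K_3 = 35.9/64.5 = 0.556589
Material balance + equilibrium reduce to Σ zᵢ(Kᵢ−1)/(1+V/F(Kᵢ−1)) = 0.
Feasibility: ΣzᵢKᵢ = 1.0674, Σzᵢ/Kᵢ = 1.1578 — both > 1, two phases present.
Newton iteration, V/F⁰ = 0.67:
  V/F = 0.6700: g = -0.07251, g' = -0.2281 → V/F = 0.3522
  V/F = 0.3522: g = -0.00466, g' = -0.2042 → V/F = 0.3293
Converged at V/F = 0.3293.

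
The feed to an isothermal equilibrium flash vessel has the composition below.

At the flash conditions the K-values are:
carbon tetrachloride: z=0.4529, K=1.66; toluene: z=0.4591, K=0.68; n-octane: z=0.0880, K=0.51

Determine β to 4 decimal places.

Let β = V/F and solve Σ zᵢ(Kᵢ−1)/(1+β(Kᵢ−1)) = 0.
Feasibility: ΣzᵢKᵢ = 1.1089, Σzᵢ/Kᵢ = 1.1205 — both > 1, two phases present.
Newton–Raphson from β = 0.5:
  β = 0.5000: g = -0.00726, g' = -0.2152 → β = 0.4663
Converged at β = 0.4663.

β = 0.4663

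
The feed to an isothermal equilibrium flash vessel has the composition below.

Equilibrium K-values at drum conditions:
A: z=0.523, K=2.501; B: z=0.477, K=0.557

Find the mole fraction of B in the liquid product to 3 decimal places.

Binary case is linear: z₁(K₁−1)(1+ψ(K₂−1)) + z₂(K₂−1)(1+ψ(K₁−1)) = 0
⇒ ψ = [z₁(K₁−1)+z₂(K₂−1)] / [−(K₁−1)(K₂−1)] = 0.5737/0.6649 = 0.863
Compositions from xᵢ = zᵢ/(1+ψ(Kᵢ−1)), yᵢ = Kᵢxᵢ:
  A: x = 0.228, y = 0.570
  B: x = 0.772, y = 0.430

x_B = 0.772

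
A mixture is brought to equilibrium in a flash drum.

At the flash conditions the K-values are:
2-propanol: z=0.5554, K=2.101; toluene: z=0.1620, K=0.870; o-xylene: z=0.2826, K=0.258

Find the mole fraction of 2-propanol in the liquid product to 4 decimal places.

x_2-propanol = 0.3446

Rachford–Rice: g(ψ) = Σ zᵢ(Kᵢ−1)/(1+ψ(Kᵢ−1)) = 0.
Feasibility: ΣzᵢKᵢ = 1.3807, Σzᵢ/Kᵢ = 1.5459 — both > 1, two phases present.
Newton–Raphson from ψ = 0.5:
  ψ = 0.5000: g = 0.03849, g' = -0.6764 → ψ = 0.5569
  ψ = 0.5569: g = -0.00099, g' = -0.7138 → ψ = 0.5555
Converged at ψ = 0.5555.
Compositions from xᵢ = zᵢ/(1+ψ(Kᵢ−1)), yᵢ = Kᵢxᵢ:
  2-propanol: x = 0.3446, y = 0.7241
  toluene: x = 0.1746, y = 0.1519
  o-xylene: x = 0.4808, y = 0.1240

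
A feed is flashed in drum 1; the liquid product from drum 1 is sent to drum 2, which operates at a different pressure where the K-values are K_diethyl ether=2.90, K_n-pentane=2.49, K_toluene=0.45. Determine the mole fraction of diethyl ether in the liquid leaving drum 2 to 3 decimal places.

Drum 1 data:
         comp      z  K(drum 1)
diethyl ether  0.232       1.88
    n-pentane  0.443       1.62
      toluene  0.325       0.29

Drum 1:
Rachford–Rice: g(ψ₁) = Σ zᵢ(Kᵢ−1)/(1+ψ₁(Kᵢ−1)) = 0.
g(0) = ΣzᵢKᵢ − 1 = 0.248 and g(1) = 1 − Σzᵢ/Kᵢ = -0.518, so a root lies in (0, 1).
Newton–Raphson from ψ₁ = 0.6:
  ψ₁ = 0.600: g = -0.0682, g' = -0.665 → ψ₁ = 0.497
  ψ₁ = 0.497: g = -0.0048, g' = -0.578 → ψ₁ = 0.489
Converged at ψ₁ = 0.489.
Drum-1 compositions:
  diethyl ether: x = 0.162, y = 0.305
  n-pentane: x = 0.340, y = 0.551
  toluene: x = 0.498, y = 0.144
Drum-2 feed = drum-1 liquid: z₂ = (0.1622, 0.3399, 0.4979).
Drum 2:
Newton iteration, ψ₂⁰ = 0.3:
  ψ₂ = 0.300: g = 0.2184, g' = -0.814 → ψ₂ = 0.568
  ψ₂ = 0.568: g = 0.0241, g' = -0.675 → ψ₂ = 0.604
Converged at ψ₂ = 0.604.
  diethyl ether: x = 0.076, y = 0.219
  n-pentane: x = 0.179, y = 0.445
  toluene: x = 0.746, y = 0.336

x_diethyl ether (drum 2) = 0.076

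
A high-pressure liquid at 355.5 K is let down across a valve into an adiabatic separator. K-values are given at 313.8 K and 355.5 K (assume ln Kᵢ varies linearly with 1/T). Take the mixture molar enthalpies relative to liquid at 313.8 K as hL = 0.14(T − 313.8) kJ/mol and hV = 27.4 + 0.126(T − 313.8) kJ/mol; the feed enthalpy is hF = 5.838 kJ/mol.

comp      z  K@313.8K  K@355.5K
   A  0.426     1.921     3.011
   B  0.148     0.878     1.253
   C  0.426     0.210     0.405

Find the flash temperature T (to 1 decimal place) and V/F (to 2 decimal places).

T = 320.6 K, V/F = 0.18

Adiabatic flash: solve Rachford–Rice at each trial T, then check hF = ψ·hV(T) + (1−ψ)·hL(T).
  T = 313.8 K: K = (1.921, 0.878, 0.210), RR gives ψ = 0.061, H_out = 1.658 kJ/mol
  T = 355.5 K: K = (3.011, 1.253, 0.405), RR gives ψ = 0.637, H_out = 22.907 kJ/mol
  T = 334.6 K: K = (2.438, 1.060, 0.297), RR gives ψ = 0.375, H_out = 13.087 kJ/mol
  T = 324.2 K: K = (2.172, 0.968, 0.251), RR gives ψ = 0.235, H_out = 7.848 kJ/mol
  T = 319.0 K: K = (2.045, 0.922, 0.230), RR gives ψ = 0.154, H_out = 4.923 kJ/mol
  T = 321.6 K: K = (2.108, 0.945, 0.241), RR gives ψ = 0.195, H_out = 6.420 kJ/mol
  T = 320.3 K: K = (2.076, 0.934, 0.235), RR gives ψ = 0.175, H_out = 5.681 kJ/mol
Linear interpolation between T = 320.3 (H_out = 5.681) and T = 321.6 (H_out = 6.420) on hF = 5.838 gives T ≈ 320.6 K, at which ψ = 0.18.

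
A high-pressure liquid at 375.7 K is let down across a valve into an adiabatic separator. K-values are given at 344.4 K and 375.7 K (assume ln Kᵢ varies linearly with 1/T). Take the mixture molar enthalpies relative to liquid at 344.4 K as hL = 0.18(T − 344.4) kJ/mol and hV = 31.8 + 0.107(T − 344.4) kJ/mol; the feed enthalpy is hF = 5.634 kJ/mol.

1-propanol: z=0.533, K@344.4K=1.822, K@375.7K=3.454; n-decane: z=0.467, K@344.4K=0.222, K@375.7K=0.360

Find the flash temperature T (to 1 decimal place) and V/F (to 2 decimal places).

Adiabatic flash: solve Rachford–Rice at each trial T, then check hF = ψ·hV(T) + (1−ψ)·hL(T).
  T = 344.4 K: K = (1.822, 0.222), RR gives ψ = 0.117, H_out = 3.719 kJ/mol
  T = 375.7 K: K = (3.454, 0.360), RR gives ψ = 0.643, H_out = 24.598 kJ/mol
  T = 360.0 K: K = (2.541, 0.285), RR gives ψ = 0.443, H_out = 16.388 kJ/mol
  T = 352.2 K: K = (2.160, 0.252), RR gives ψ = 0.310, H_out = 11.095 kJ/mol
  T = 348.3 K: K = (1.986, 0.237), RR gives ψ = 0.225, H_out = 7.781 kJ/mol
  T = 346.4 K: K = (1.905, 0.230), RR gives ψ = 0.176, H_out = 5.917 kJ/mol
Linear interpolation between T = 344.4 (H_out = 3.719) and T = 346.4 (H_out = 5.917) on hF = 5.634 gives T ≈ 346.1 K, at which ψ = 0.17.

T = 346.1 K, V/F = 0.17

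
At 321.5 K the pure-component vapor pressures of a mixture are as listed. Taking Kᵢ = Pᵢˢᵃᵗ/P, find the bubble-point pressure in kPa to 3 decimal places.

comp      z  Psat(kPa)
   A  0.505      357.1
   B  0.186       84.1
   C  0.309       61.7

Pbub = 215.043 kPa

At the bubble point ψ → 0, so ΣzᵢKᵢ = 1 with Kᵢ = Pᵢˢᵃᵗ/P ⇒ P = ΣzᵢPᵢˢᵃᵗ.
P = 0.505·357.1 + 0.186·84.1 + 0.309·61.7 = 215.043 kPa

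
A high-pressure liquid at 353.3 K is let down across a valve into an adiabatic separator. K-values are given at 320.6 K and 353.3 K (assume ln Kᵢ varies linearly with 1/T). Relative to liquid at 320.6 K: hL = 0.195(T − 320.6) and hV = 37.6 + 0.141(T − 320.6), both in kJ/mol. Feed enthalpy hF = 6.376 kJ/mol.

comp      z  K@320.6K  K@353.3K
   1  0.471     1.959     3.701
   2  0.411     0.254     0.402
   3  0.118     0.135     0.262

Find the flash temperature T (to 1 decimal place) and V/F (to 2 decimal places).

T = 324.4 K, V/F = 0.15

Adiabatic flash: solve Rachford–Rice at each trial T, then check hF = ψ·hV(T) + (1−ψ)·hL(T).
  T = 320.6 K: K = (1.959, 0.254, 0.135), RR gives ψ = 0.058, H_out = 2.179 kJ/mol
  T = 353.3 K: K = (3.701, 0.402, 0.262), RR gives ψ = 0.549, H_out = 26.052 kJ/mol
  T = 337.0 K: K = (2.737, 0.323, 0.191), RR gives ψ = 0.361, H_out = 16.455 kJ/mol
  T = 328.8 K: K = (2.325, 0.287, 0.161), RR gives ψ = 0.236, H_out = 10.371 kJ/mol
  T = 324.7 K: K = (2.137, 0.270, 0.148), RR gives ψ = 0.156, H_out = 6.647 kJ/mol
  T = 322.6 K: K = (2.044, 0.262, 0.141), RR gives ψ = 0.109, H_out = 4.472 kJ/mol
Linear interpolation between T = 322.6 (H_out = 4.472) and T = 324.7 (H_out = 6.647) on hF = 6.376 gives T ≈ 324.4 K, at which ψ = 0.15.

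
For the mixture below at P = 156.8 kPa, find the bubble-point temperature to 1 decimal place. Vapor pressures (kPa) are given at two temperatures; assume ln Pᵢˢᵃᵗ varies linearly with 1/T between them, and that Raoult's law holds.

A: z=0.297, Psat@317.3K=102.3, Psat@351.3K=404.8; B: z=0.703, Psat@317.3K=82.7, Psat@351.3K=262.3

T = 332.2 K

Bubble-point temperature: ΣzᵢPᵢˢᵃᵗ(T) = P. Interpolate ln Pᵢˢᵃᵗ = aᵢ + bᵢ/T.
  T = 317.3 K: ΣzᵢPᵢˢᵃᵗ = 88.52 kPa
  T = 351.3 K: ΣzᵢPᵢˢᵃᵗ = 304.62 kPa
  T = 334.3 K: ΣzᵢPᵢˢᵃᵗ = 169.21 kPa
  T = 325.8 K: ΣzᵢPᵢˢᵃᵗ = 123.38 kPa
  T = 330.1 K: ΣzᵢPᵢˢᵃᵗ = 145.04 kPa
  T = 332.2 K: ΣzᵢPᵢˢᵃᵗ = 156.73 kPa
Interpolating between 332.2 K and 334.3 K gives T ≈ 332.2 K.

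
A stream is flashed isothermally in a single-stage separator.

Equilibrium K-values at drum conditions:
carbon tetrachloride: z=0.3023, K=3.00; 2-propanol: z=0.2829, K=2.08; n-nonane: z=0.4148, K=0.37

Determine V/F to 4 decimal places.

Material balance + equilibrium reduce to Σ zᵢ(Kᵢ−1)/(1+V/F(Kᵢ−1)) = 0.
Check two-phase: ΣzᵢKᵢ = 1.6488 > 1 and Σzᵢ/Kᵢ = 1.3579 > 1, so g(0) = 0.6488 > 0 and g(1) = -0.3579 < 0.
Newton iteration, V/F⁰ = 0.5:
  V/F = 0.5000: g = 0.11920, g' = -0.7923 → V/F = 0.6505
  V/F = 0.6505: g = -0.00053, g' = -0.8149 → V/F = 0.6498
Converged at V/F = 0.6498.

V/F = 0.6498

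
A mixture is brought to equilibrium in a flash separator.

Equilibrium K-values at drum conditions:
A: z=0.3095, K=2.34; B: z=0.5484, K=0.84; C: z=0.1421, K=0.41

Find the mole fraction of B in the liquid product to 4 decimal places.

Material balance + equilibrium reduce to Σ zᵢ(Kᵢ−1)/(1+ψ(Kᵢ−1)) = 0.
Feasibility: ΣzᵢKᵢ = 1.2431, Σzᵢ/Kᵢ = 1.1317 — both > 1, two phases present.
Newton iteration, ψ⁰ = 0.4:
  ψ = 0.4000: g = 0.06653, g' = -0.3363 → ψ = 0.5978
  ψ = 0.5978: g = 0.00372, g' = -0.3065 → ψ = 0.6100
Converged at ψ = 0.6100.
Compositions from xᵢ = zᵢ/(1+ψ(Kᵢ−1)), yᵢ = Kᵢxᵢ:
  A: x = 0.1703, y = 0.3985
  B: x = 0.6077, y = 0.5105
  C: x = 0.2220, y = 0.0910

x_B = 0.6077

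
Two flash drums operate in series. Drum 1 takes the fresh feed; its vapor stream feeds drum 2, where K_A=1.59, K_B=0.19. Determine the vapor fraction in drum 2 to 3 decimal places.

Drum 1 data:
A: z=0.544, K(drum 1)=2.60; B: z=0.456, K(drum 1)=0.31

Drum 1:
Material balance + equilibrium reduce to Σ zᵢ(Kᵢ−1)/(1+ψ₁(Kᵢ−1)) = 0.
g(0) = ΣzᵢKᵢ − 1 = 0.556 and g(1) = 1 − Σzᵢ/Kᵢ = -0.680, so a root lies in (0, 1).
Newton iteration, ψ₁⁰ = 0.5:
  ψ₁ = 0.500: g = 0.0032, g' = -0.936 → ψ₁ = 0.503
Converged at ψ₁ = 0.503.
Drum-1 compositions:
  A: x = 0.301, y = 0.783
  B: x = 0.699, y = 0.217
Drum-2 feed = drum-1 vapor: z₂ = (0.7834, 0.2166).
Drum 2:
Newton iteration, ψ₂⁰ = 0.5:
  ψ₂ = 0.500: g = 0.0621, g' = -0.564 → ψ₂ = 0.610
  ψ₂ = 0.610: g = -0.0069, g' = -0.703 → ψ₂ = 0.600
Converged at ψ₂ = 0.600.
  A: x = 0.579, y = 0.920
  B: x = 0.421, y = 0.080

V/F (drum 2) = 0.600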